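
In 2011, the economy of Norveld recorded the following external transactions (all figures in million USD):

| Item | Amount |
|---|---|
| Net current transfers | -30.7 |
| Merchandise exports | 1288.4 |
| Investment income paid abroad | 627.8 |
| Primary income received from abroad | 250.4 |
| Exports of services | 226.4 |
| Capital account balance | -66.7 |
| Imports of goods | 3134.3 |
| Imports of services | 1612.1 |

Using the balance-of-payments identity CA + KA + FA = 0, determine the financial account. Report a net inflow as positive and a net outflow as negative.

Goods balance = 1288.4 - 3134.3 = -1845.9
Services balance = 226.4 - 1612.1 = -1385.7
Trade balance (goods + services) = -1845.9 + (-1385.7) = -3231.6
Net primary income = 250.4 - 627.8 = -377.4
Net secondary income = -30.7
Current account = -3231.6 + (-377.4) + (-30.7) = -3639.7
Financial account = -(-3639.7 + (-66.7)) = 3706.4

3706.4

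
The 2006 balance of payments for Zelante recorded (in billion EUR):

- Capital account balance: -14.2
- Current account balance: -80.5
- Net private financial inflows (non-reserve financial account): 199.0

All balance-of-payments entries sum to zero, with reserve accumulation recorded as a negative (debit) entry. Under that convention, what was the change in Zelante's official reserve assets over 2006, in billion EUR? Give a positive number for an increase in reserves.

Official reserve transactions balance = -((-80.5) + (-14.2) + 199.0) = -104.3
An accumulation of reserves is recorded as a debit (negative entry), so the change in the stock of reserves is the negative of that balance.
Change in official reserves = -(-104.3) = 104.3

104.3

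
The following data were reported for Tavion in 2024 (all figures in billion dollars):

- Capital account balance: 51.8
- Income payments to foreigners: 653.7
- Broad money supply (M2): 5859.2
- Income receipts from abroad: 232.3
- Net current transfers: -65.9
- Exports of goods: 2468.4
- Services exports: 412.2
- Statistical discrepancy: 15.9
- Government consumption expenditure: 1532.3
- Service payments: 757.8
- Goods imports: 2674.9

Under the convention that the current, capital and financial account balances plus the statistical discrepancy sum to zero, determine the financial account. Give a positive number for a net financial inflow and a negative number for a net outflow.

971.7

Goods balance = 2468.4 - 2674.9 = -206.5
Services balance = 412.2 - 757.8 = -345.6
Trade balance (goods + services) = -206.5 + (-345.6) = -552.1
Net primary income = 232.3 - 653.7 = -421.4
Net secondary income = -65.9
Current account = -552.1 + (-421.4) + (-65.9) = -1039.4
Financial account = -(-1039.4 + 51.8 + 15.9) = 971.7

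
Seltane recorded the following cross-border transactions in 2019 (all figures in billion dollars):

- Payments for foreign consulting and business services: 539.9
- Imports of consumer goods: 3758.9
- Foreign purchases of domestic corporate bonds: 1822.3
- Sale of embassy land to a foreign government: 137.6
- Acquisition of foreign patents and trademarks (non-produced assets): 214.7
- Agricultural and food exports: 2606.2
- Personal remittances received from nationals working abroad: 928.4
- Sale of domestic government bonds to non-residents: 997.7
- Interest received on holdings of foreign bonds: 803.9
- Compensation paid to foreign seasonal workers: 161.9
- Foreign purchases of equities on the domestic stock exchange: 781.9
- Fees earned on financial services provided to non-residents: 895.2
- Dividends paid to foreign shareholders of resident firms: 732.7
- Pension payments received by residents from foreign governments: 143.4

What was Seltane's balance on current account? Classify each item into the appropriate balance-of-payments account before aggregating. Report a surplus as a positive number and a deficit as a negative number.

Goods: 2606.2 - 3758.9 = -1152.7
Services: 895.2 - 539.9 = 355.3
Primary income: 803.9 - 161.9 - 732.7 = -90.7
Secondary income: 143.4 + 928.4 = 1071.8
Current account = (-1152.7) + 355.3 + (-90.7) + 1071.8 = 183.7
(Excluded from the current account — financial account: foreign purchases of domestic corporate bonds 1822.3, sale of domestic government bonds to non-residents 997.7, foreign purchases of equities on the domestic stock exchange 781.9; capital account: sale of embassy land to a foreign government 137.6, acquisition of foreign patents and trademarks (non-produced assets) 214.7.)

183.7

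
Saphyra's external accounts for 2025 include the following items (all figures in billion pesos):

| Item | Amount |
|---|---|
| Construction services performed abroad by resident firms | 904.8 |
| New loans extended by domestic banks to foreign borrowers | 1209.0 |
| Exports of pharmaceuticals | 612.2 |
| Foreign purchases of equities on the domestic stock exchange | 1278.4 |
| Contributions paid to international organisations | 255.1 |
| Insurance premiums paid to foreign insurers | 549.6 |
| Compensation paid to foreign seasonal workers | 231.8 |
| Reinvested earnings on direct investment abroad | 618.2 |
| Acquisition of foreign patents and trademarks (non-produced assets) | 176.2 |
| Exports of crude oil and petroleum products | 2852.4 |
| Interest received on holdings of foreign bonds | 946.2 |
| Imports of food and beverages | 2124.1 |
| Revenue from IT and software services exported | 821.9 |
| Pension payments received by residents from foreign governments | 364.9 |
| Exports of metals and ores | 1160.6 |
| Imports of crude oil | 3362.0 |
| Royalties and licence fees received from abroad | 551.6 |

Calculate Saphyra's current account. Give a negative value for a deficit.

Goods: 1160.6 - 2124.1 - 3362.0 + 2852.4 + 612.2 = -860.9
Services: 551.6 + 821.9 - 549.6 + 904.8 = 1728.7
Primary income: 946.2 + 618.2 - 231.8 = 1332.6
Secondary income: -255.1 + 364.9 = 109.8
Current account = (-860.9) + 1728.7 + 1332.6 + 109.8 = 2310.2
(Excluded from the current account — financial account: new loans extended by domestic banks to foreign borrowers 1209.0, foreign purchases of equities on the domestic stock exchange 1278.4; capital account: acquisition of foreign patents and trademarks (non-produced assets) 176.2.)

2310.2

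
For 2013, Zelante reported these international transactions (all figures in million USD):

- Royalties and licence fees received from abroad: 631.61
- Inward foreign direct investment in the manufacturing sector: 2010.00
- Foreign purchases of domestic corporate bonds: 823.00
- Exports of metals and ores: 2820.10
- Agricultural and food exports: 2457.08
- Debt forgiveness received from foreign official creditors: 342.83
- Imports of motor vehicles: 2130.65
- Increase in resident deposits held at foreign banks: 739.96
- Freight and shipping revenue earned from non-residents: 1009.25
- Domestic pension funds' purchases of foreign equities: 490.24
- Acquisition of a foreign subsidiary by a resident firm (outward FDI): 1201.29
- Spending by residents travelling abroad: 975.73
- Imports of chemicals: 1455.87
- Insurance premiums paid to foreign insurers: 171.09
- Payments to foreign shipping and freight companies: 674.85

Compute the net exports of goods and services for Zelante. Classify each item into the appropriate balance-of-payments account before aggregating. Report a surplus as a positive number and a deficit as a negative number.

1509.85

Goods: 2457.08 + 2820.10 - 1455.87 - 2130.65 = 1690.66
Services: 631.61 + 1009.25 - 975.73 - 171.09 - 674.85 = -180.81
Trade balance = 1690.66 + (-180.81) = 1509.85
(Excluded from the trade balance — financial account: inward foreign direct investment in the manufacturing sector 2010.00, foreign purchases of domestic corporate bonds 823.00, increase in resident deposits held at foreign banks 739.96, domestic pension funds' purchases of foreign equities 490.24, acquisition of a foreign subsidiary by a resident firm (outward FDI) 1201.29; capital account: debt forgiveness received from foreign official creditors 342.83.)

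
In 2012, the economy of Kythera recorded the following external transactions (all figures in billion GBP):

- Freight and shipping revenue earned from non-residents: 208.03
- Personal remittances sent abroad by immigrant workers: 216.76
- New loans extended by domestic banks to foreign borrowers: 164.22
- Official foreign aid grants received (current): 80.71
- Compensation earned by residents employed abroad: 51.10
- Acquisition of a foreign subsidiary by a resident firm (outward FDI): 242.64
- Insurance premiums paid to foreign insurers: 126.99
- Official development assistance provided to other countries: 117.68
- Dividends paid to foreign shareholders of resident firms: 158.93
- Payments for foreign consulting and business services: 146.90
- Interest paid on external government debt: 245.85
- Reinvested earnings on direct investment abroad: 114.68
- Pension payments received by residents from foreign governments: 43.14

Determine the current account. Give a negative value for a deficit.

-515.45

Services: 208.03 - 126.99 - 146.90 = -65.86
Primary income: -158.93 + 51.10 - 245.85 + 114.68 = -239.00
Secondary income: -216.76 + 80.71 - 117.68 + 43.14 = -210.59
Current account = (-65.86) + (-239.00) + (-210.59) = -515.45
(Excluded from the current account — financial account: new loans extended by domestic banks to foreign borrowers 164.22, acquisition of a foreign subsidiary by a resident firm (outward FDI) 242.64.)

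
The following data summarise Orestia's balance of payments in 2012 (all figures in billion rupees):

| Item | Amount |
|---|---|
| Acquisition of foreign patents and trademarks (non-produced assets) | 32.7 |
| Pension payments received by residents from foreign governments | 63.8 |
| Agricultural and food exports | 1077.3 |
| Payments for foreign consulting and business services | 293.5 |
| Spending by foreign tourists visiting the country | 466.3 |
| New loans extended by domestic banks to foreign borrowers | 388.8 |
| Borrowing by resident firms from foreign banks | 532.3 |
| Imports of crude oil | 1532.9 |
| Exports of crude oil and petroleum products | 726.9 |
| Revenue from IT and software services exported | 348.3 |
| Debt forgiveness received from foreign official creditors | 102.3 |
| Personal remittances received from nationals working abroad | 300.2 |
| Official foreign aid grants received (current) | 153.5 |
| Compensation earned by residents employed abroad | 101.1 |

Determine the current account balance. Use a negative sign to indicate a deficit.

1411.0

Goods: 726.9 - 1532.9 + 1077.3 = 271.3
Services: -293.5 + 348.3 + 466.3 = 521.1
Primary income: 101.1
Secondary income: 300.2 + 63.8 + 153.5 = 517.5
Current account = 271.3 + 521.1 + 101.1 + 517.5 = 1411.0
(Excluded from the current account — capital account: acquisition of foreign patents and trademarks (non-produced assets) 32.7, debt forgiveness received from foreign official creditors 102.3; financial account: new loans extended by domestic banks to foreign borrowers 388.8, borrowing by resident firms from foreign banks 532.3.)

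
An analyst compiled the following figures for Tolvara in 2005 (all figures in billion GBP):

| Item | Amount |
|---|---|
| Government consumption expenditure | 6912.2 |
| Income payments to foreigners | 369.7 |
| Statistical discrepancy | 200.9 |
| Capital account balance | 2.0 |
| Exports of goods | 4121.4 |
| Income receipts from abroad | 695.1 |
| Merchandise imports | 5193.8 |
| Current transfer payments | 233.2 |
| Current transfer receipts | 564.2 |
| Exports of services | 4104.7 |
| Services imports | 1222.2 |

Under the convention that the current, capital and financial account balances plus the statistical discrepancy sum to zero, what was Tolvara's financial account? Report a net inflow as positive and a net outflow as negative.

-2669.4

Goods balance = 4121.4 - 5193.8 = -1072.4
Services balance = 4104.7 - 1222.2 = 2882.5
Trade balance (goods + services) = -1072.4 + 2882.5 = 1810.1
Net primary income = 695.1 - 369.7 = 325.4
Net secondary income = 564.2 - 233.2 = 331.0
Current account = 1810.1 + 325.4 + 331.0 = 2466.5
Financial account = -(2466.5 + 2.0 + 200.9) = -2669.4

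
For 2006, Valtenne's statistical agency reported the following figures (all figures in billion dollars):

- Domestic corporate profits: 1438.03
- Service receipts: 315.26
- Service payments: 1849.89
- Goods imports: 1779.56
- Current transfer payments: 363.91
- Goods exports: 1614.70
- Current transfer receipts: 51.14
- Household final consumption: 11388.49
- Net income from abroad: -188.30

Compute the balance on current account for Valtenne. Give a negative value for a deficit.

-2200.56

Goods balance = 1614.70 - 1779.56 = -164.86
Services balance = 315.26 - 1849.89 = -1534.63
Trade balance (goods + services) = -164.86 + (-1534.63) = -1699.49
Net primary income = -188.30
Net secondary income = 51.14 - 363.91 = -312.77
Current account = -1699.49 + (-188.30) + (-312.77) = -2200.56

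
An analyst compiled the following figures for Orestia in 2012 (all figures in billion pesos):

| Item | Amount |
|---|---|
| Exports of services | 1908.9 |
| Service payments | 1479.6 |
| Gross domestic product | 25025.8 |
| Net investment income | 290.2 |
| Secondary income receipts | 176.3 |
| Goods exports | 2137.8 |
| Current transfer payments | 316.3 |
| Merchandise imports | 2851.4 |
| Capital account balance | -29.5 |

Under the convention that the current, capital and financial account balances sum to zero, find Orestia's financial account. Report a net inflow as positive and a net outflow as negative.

Goods balance = 2137.8 - 2851.4 = -713.6
Services balance = 1908.9 - 1479.6 = 429.3
Trade balance (goods + services) = -713.6 + 429.3 = -284.3
Net primary income = 290.2
Net secondary income = 176.3 - 316.3 = -140.0
Current account = -284.3 + 290.2 + (-140.0) = -134.1
Financial account = -(-134.1 + (-29.5)) = 163.6

163.6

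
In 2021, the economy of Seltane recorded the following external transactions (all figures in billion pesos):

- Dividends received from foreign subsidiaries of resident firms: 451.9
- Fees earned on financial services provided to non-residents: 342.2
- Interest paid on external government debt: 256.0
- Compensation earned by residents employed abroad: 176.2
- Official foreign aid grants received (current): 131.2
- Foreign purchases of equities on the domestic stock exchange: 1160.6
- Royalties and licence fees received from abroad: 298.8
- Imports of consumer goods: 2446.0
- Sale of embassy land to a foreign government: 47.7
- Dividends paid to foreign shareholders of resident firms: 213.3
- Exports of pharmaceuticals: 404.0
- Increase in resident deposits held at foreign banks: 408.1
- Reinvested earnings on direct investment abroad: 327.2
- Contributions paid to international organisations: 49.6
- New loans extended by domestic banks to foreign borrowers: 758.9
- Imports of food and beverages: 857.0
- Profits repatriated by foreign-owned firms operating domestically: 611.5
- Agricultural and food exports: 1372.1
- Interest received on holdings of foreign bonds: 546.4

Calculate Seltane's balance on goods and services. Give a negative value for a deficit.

-885.9

Goods: -857.0 + 404.0 + 1372.1 - 2446.0 = -1526.9
Services: 298.8 + 342.2 = 641.0
Trade balance = -1526.9 + 641.0 = -885.9
(Excluded from the trade balance — primary income: dividends received from foreign subsidiaries of resident firms 451.9, interest paid on external government debt 256.0, compensation earned by residents employed abroad 176.2, dividends paid to foreign shareholders of resident firms 213.3, reinvested earnings on direct investment abroad 327.2, profits repatriated by foreign-owned firms operating domestically 611.5, interest received on holdings of foreign bonds 546.4; secondary income: official foreign aid grants received (current) 131.2, contributions paid to international organisations 49.6; financial account: foreign purchases of equities on the domestic stock exchange 1160.6, increase in resident deposits held at foreign banks 408.1, new loans extended by domestic banks to foreign borrowers 758.9; capital account: sale of embassy land to a foreign government 47.7.)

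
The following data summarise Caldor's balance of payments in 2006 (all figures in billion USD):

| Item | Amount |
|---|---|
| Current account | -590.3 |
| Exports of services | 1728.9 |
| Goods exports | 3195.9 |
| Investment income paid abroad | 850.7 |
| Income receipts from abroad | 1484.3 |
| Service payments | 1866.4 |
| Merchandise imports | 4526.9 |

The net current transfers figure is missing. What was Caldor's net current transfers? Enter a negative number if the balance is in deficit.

244.6

Current account = goods balance + services balance + net primary income + net secondary income
Sum of the known components = -834.9
Net current transfers = CA - (known components) = -590.3 - (-834.9) = 244.6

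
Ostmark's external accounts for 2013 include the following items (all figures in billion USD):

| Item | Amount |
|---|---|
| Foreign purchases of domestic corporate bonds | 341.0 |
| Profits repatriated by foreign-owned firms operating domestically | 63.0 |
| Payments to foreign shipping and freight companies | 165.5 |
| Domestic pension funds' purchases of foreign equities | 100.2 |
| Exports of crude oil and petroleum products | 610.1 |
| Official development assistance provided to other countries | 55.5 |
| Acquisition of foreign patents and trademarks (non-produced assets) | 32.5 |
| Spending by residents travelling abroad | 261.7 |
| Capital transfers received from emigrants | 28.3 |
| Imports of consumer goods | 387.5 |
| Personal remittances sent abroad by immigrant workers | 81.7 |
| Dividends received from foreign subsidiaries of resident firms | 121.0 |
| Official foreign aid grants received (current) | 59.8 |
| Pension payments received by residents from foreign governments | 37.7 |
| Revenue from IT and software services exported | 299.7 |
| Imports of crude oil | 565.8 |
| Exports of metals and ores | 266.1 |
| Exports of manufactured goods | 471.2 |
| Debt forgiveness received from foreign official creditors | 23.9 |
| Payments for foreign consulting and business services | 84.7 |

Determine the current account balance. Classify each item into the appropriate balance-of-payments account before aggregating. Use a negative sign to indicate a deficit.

Goods: -387.5 + 610.1 + 266.1 + 471.2 - 565.8 = 394.1
Services: -261.7 + 299.7 - 84.7 - 165.5 = -212.2
Primary income: -63.0 + 121.0 = 58.0
Secondary income: -55.5 + 59.8 + 37.7 - 81.7 = -39.7
Current account = 394.1 + (-212.2) + 58.0 + (-39.7) = 200.2
(Excluded from the current account — financial account: foreign purchases of domestic corporate bonds 341.0, domestic pension funds' purchases of foreign equities 100.2; capital account: acquisition of foreign patents and trademarks (non-produced assets) 32.5, capital transfers received from emigrants 28.3, debt forgiveness received from foreign official creditors 23.9.)

200.2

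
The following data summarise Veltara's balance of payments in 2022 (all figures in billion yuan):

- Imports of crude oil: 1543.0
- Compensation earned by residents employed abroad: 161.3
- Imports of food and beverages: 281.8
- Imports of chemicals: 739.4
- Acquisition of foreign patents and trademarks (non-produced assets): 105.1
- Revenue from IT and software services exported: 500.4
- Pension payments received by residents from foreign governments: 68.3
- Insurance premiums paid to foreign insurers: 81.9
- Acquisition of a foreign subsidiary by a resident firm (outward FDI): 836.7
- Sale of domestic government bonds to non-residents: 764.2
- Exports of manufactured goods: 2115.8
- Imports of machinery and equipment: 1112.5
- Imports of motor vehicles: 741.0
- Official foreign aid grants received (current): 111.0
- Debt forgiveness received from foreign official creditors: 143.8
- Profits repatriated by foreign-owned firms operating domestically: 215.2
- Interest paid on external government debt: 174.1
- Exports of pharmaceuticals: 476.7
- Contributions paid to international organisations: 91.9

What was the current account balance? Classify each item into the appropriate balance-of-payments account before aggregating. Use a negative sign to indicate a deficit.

Goods: -1112.5 + 476.7 - 739.4 - 741.0 - 1543.0 + 2115.8 - 281.8 = -1825.2
Services: -81.9 + 500.4 = 418.5
Primary income: -215.2 - 174.1 + 161.3 = -228.0
Secondary income: -91.9 + 68.3 + 111.0 = 87.4
Current account = (-1825.2) + 418.5 + (-228.0) + 87.4 = -1547.3
(Excluded from the current account — capital account: acquisition of foreign patents and trademarks (non-produced assets) 105.1, debt forgiveness received from foreign official creditors 143.8; financial account: acquisition of a foreign subsidiary by a resident firm (outward FDI) 836.7, sale of domestic government bonds to non-residents 764.2.)

-1547.3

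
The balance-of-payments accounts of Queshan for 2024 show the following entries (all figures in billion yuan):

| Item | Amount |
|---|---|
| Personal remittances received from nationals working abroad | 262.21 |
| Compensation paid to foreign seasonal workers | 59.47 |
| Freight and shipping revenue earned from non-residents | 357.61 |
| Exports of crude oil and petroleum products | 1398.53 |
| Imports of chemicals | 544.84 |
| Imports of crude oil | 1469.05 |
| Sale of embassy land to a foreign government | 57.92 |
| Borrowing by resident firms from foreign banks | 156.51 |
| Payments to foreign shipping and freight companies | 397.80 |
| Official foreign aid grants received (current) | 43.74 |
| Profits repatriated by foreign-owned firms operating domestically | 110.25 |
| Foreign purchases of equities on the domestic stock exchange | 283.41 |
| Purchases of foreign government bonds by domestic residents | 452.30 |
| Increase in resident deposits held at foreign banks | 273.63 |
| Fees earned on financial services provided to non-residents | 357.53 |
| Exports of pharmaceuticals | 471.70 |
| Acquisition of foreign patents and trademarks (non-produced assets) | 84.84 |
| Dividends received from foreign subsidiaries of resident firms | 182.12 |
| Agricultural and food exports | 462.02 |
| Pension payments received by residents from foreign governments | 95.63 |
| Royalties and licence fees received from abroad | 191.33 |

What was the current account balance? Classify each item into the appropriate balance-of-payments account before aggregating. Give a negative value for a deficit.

1241.01

Goods: 462.02 - 1469.05 + 471.70 + 1398.53 - 544.84 = 318.36
Services: 191.33 - 397.80 + 357.61 + 357.53 = 508.67
Primary income: 182.12 - 59.47 - 110.25 = 12.40
Secondary income: 95.63 + 262.21 + 43.74 = 401.58
Current account = 318.36 + 508.67 + 12.40 + 401.58 = 1241.01
(Excluded from the current account — capital account: sale of embassy land to a foreign government 57.92, acquisition of foreign patents and trademarks (non-produced assets) 84.84; financial account: borrowing by resident firms from foreign banks 156.51, foreign purchases of equities on the domestic stock exchange 283.41, purchases of foreign government bonds by domestic residents 452.30, increase in resident deposits held at foreign banks 273.63.)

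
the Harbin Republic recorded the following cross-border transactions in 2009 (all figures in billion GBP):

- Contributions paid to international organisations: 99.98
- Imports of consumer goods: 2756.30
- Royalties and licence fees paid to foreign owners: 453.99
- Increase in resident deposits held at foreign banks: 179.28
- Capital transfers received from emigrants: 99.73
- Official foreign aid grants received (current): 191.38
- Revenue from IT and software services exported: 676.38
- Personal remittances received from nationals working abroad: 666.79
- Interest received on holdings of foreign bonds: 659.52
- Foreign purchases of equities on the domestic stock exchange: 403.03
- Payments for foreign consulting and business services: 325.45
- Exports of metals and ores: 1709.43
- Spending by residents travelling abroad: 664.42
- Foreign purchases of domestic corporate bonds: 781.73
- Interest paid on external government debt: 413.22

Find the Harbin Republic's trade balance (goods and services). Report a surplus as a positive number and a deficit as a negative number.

Goods: 1709.43 - 2756.30 = -1046.87
Services: -325.45 + 676.38 - 453.99 - 664.42 = -767.48
Trade balance = -1046.87 + (-767.48) = -1814.35
(Excluded from the trade balance — secondary income: contributions paid to international organisations 99.98, official foreign aid grants received (current) 191.38, personal remittances received from nationals working abroad 666.79; financial account: increase in resident deposits held at foreign banks 179.28, foreign purchases of equities on the domestic stock exchange 403.03, foreign purchases of domestic corporate bonds 781.73; capital account: capital transfers received from emigrants 99.73; primary income: interest received on holdings of foreign bonds 659.52, interest paid on external government debt 413.22.)

-1814.35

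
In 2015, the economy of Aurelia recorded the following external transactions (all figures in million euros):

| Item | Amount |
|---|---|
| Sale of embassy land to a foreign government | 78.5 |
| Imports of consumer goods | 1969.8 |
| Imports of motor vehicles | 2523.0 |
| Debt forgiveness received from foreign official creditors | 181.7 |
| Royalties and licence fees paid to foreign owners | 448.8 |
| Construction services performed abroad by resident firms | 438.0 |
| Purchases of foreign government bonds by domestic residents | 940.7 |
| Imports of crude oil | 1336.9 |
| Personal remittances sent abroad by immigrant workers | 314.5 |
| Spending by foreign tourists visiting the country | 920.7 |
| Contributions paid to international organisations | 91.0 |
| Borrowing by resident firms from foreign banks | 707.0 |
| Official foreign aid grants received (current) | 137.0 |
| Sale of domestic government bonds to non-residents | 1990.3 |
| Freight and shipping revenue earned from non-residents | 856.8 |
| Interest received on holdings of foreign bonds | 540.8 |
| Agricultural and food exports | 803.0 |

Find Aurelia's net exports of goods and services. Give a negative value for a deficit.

Goods: -1336.9 - 1969.8 + 803.0 - 2523.0 = -5026.7
Services: 438.0 - 448.8 + 856.8 + 920.7 = 1766.7
Trade balance = -5026.7 + 1766.7 = -3260.0
(Excluded from the trade balance — capital account: sale of embassy land to a foreign government 78.5, debt forgiveness received from foreign official creditors 181.7; financial account: purchases of foreign government bonds by domestic residents 940.7, borrowing by resident firms from foreign banks 707.0, sale of domestic government bonds to non-residents 1990.3; secondary income: personal remittances sent abroad by immigrant workers 314.5, contributions paid to international organisations 91.0, official foreign aid grants received (current) 137.0; primary income: interest received on holdings of foreign bonds 540.8.)

-3260.0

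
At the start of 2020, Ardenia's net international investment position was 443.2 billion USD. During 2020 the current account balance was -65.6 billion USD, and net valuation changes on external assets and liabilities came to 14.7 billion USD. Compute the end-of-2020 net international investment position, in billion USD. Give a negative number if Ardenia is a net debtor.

392.3

Change in NIIP = current account + net valuation change = -65.6 + 14.7 = -50.9
End-of-year NIIP = 443.2 + (-50.9) = 392.3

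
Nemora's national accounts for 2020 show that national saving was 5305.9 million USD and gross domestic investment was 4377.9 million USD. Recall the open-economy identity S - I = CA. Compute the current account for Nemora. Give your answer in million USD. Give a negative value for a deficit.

928.0

CA = S - I = 5305.9 - 4377.9 = 928.0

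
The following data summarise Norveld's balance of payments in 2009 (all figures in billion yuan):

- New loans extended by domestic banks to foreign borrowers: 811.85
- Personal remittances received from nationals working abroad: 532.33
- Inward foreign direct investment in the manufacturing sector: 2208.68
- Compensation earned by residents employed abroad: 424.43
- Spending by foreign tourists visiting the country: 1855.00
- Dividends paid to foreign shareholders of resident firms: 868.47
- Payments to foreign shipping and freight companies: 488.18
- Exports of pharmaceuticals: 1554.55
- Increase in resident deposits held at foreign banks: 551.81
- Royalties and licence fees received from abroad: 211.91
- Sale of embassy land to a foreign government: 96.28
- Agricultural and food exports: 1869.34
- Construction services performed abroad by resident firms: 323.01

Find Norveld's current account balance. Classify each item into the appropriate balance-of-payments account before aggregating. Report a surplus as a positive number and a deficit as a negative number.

Goods: 1554.55 + 1869.34 = 3423.89
Services: 211.91 + 1855.00 - 488.18 + 323.01 = 1901.74
Primary income: 424.43 - 868.47 = -444.04
Secondary income: 532.33
Current account = 3423.89 + 1901.74 + (-444.04) + 532.33 = 5413.92
(Excluded from the current account — financial account: new loans extended by domestic banks to foreign borrowers 811.85, inward foreign direct investment in the manufacturing sector 2208.68, increase in resident deposits held at foreign banks 551.81; capital account: sale of embassy land to a foreign government 96.28.)

5413.92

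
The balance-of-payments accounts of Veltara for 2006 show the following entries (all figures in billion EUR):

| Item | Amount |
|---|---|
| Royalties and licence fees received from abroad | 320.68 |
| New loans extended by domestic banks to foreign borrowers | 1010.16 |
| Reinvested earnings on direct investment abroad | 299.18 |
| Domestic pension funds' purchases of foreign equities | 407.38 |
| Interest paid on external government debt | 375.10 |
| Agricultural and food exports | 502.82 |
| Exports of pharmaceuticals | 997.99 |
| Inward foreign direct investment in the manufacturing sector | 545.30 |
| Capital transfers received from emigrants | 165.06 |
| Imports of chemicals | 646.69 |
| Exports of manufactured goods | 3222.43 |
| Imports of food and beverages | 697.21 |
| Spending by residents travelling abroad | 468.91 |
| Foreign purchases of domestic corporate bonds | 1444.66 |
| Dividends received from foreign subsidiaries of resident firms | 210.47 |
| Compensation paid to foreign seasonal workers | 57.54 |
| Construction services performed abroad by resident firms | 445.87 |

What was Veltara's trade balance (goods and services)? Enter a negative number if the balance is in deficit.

Goods: -697.21 + 502.82 + 3222.43 - 646.69 + 997.99 = 3379.34
Services: 445.87 + 320.68 - 468.91 = 297.64
Trade balance = 3379.34 + 297.64 = 3676.98
(Excluded from the trade balance — financial account: new loans extended by domestic banks to foreign borrowers 1010.16, domestic pension funds' purchases of foreign equities 407.38, inward foreign direct investment in the manufacturing sector 545.30, foreign purchases of domestic corporate bonds 1444.66; primary income: reinvested earnings on direct investment abroad 299.18, interest paid on external government debt 375.10, dividends received from foreign subsidiaries of resident firms 210.47, compensation paid to foreign seasonal workers 57.54; capital account: capital transfers received from emigrants 165.06.)

3676.98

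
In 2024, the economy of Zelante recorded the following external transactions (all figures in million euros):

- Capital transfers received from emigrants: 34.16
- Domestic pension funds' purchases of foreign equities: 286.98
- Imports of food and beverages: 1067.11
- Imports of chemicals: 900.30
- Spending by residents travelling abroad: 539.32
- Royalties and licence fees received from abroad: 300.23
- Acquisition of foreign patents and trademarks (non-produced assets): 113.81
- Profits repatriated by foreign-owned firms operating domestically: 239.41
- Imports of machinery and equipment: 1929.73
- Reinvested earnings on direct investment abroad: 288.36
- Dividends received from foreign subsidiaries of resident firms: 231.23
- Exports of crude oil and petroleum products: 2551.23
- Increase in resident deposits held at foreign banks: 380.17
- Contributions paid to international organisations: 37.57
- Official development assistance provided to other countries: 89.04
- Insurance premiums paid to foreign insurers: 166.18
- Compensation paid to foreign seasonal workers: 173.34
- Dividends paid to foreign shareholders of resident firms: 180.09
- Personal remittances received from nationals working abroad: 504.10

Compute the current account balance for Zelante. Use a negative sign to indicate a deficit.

-1446.94

Goods: -900.30 + 2551.23 - 1067.11 - 1929.73 = -1345.91
Services: 300.23 - 539.32 - 166.18 = -405.27
Primary income: -239.41 - 180.09 - 173.34 + 288.36 + 231.23 = -73.25
Secondary income: -37.57 - 89.04 + 504.10 = 377.49
Current account = (-1345.91) + (-405.27) + (-73.25) + 377.49 = -1446.94
(Excluded from the current account — capital account: capital transfers received from emigrants 34.16, acquisition of foreign patents and trademarks (non-produced assets) 113.81; financial account: domestic pension funds' purchases of foreign equities 286.98, increase in resident deposits held at foreign banks 380.17.)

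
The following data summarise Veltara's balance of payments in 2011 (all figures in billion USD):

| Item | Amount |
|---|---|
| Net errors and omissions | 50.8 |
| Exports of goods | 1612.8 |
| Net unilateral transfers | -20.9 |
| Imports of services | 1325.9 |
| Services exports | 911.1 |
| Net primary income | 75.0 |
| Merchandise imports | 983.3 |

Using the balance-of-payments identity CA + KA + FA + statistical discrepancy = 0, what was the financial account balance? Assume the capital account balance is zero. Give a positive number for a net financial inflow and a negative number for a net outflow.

-319.6

Goods balance = 1612.8 - 983.3 = 629.5
Services balance = 911.1 - 1325.9 = -414.8
Trade balance (goods + services) = 629.5 + (-414.8) = 214.7
Net primary income = 75.0
Net secondary income = -20.9
Current account = 214.7 + 75.0 + (-20.9) = 268.8
Financial account = -(268.8 + 50.8) = -319.6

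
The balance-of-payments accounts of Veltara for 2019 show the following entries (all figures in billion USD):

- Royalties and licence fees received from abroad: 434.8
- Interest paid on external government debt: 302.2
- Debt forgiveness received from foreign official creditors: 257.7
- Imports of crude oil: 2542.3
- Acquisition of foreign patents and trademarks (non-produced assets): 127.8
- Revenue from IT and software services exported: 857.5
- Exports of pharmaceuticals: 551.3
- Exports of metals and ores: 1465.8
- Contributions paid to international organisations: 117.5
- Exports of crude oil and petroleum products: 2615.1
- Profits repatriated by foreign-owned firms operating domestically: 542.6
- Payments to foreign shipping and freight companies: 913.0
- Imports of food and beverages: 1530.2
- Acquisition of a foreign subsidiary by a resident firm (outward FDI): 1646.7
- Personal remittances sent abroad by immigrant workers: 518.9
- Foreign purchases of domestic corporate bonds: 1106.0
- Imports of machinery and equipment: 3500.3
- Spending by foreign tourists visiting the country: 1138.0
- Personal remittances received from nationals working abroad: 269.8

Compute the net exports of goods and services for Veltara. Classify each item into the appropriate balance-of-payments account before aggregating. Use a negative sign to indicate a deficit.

Goods: -1530.2 + 1465.8 - 2542.3 + 551.3 + 2615.1 - 3500.3 = -2940.6
Services: 857.5 + 434.8 - 913.0 + 1138.0 = 1517.3
Trade balance = -2940.6 + 1517.3 = -1423.3
(Excluded from the trade balance — primary income: interest paid on external government debt 302.2, profits repatriated by foreign-owned firms operating domestically 542.6; capital account: debt forgiveness received from foreign official creditors 257.7, acquisition of foreign patents and trademarks (non-produced assets) 127.8; secondary income: contributions paid to international organisations 117.5, personal remittances sent abroad by immigrant workers 518.9, personal remittances received from nationals working abroad 269.8; financial account: acquisition of a foreign subsidiary by a resident firm (outward FDI) 1646.7, foreign purchases of domestic corporate bonds 1106.0.)

-1423.3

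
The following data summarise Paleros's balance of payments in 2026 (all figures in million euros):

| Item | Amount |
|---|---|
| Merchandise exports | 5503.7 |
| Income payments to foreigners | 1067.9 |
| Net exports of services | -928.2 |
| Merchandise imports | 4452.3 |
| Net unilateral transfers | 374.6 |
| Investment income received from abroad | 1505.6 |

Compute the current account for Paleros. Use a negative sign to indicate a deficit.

Goods balance = 5503.7 - 4452.3 = 1051.4
Services balance = -928.2
Trade balance (goods + services) = 1051.4 + (-928.2) = 123.2
Net primary income = 1505.6 - 1067.9 = 437.7
Net secondary income = 374.6
Current account = 123.2 + 437.7 + 374.6 = 935.5

935.5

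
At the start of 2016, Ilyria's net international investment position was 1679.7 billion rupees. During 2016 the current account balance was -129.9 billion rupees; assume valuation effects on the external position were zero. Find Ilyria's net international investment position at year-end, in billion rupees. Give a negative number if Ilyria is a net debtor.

With no valuation effects, change in NIIP = current account = -129.9
End-of-year NIIP = 1679.7 + (-129.9) = 1549.8

1549.8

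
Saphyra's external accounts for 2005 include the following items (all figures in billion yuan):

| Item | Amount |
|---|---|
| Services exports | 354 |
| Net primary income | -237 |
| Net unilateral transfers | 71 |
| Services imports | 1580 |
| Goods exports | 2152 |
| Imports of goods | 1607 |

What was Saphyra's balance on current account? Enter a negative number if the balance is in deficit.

Goods balance = 2152 - 1607 = 545
Services balance = 354 - 1580 = -1226
Trade balance (goods + services) = 545 + (-1226) = -681
Net primary income = -237
Net secondary income = 71
Current account = -681 + (-237) + 71 = -847

-847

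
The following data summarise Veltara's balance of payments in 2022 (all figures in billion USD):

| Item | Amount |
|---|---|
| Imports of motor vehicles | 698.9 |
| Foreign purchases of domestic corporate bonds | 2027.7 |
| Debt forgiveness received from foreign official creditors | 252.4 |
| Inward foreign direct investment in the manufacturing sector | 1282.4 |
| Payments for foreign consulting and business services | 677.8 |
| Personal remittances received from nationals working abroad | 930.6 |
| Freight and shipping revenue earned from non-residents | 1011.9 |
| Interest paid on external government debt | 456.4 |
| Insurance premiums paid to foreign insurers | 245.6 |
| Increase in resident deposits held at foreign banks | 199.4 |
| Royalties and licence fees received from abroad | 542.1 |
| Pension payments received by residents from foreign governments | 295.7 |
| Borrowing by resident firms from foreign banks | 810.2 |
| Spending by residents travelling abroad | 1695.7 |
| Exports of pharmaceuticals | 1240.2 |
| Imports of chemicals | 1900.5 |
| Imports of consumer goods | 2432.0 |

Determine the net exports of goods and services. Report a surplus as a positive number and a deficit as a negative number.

-4856.3

Goods: -1900.5 + 1240.2 - 698.9 - 2432.0 = -3791.2
Services: 1011.9 + 542.1 - 245.6 - 677.8 - 1695.7 = -1065.1
Trade balance = -3791.2 + (-1065.1) = -4856.3
(Excluded from the trade balance — financial account: foreign purchases of domestic corporate bonds 2027.7, inward foreign direct investment in the manufacturing sector 1282.4, increase in resident deposits held at foreign banks 199.4, borrowing by resident firms from foreign banks 810.2; capital account: debt forgiveness received from foreign official creditors 252.4; secondary income: personal remittances received from nationals working abroad 930.6, pension payments received by residents from foreign governments 295.7; primary income: interest paid on external government debt 456.4.)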